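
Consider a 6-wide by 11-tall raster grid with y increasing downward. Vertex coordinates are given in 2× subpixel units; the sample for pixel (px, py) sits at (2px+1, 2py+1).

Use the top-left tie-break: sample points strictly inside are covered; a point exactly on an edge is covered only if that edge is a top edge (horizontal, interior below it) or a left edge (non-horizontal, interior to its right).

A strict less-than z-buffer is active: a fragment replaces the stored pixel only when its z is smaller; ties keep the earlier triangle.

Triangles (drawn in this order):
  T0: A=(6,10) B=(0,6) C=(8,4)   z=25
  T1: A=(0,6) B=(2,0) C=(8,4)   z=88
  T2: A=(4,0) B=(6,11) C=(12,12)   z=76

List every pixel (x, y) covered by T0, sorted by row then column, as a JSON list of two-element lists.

T0:
  2·area = 44
  edge (6, 10)→(0, 6): d=(-6,-4) top-left  bias=+0
  edge (0, 6)→(8, 4): d=(8,-2) top-left  bias=+0
  edge (8, 4)→(6, 10): d=(-2,6) right/bottom  bias=-1
    (4,0)@(9, 1): e=[66,-22,0] → ·  [on edge]
    (2,2)@(5, 5): e=[26,2,16] → #
    (3,2)@(7, 5): e=[34,6,4] → #
    (4,2)@(9, 5): e=[42,10,-8] → ·
    (1,3)@(3, 7): e=[6,14,24] → #
    (3,3)@(7, 7): e=[22,22,0] → ·  [on edge]
    (1,4)@(3, 9): e=[-6,30,20] → ·
    (2,4)@(5, 9): e=[2,34,8] → #
    (3,4)@(7, 9): e=[10,38,-4] → ·
    (2,5)@(5, 11): e=[-10,50,4] → ·
    (2,6)@(5, 13): e=[-22,66,0] → ·  [on edge]
    (1,9)@(3, 19): e=[-66,110,0] → ·  [on edge]
  covered (5 px):
    · · · · · ·
    · · · · · ·
    · · # # · ·
    · # # · · ·
    · · # · · ·
    · · · · · ·
    · · · · · ·
    · · · · · ·
    · · · · · ·
    · · · · · ·
    · · · · · ·
T1:
  2·area = 44
  edge (0, 6)→(2, 0): d=(2,-6) top-left  bias=+0
  edge (2, 0)→(8, 4): d=(6,4) right/bottom  bias=-1
  edge (8, 4)→(0, 6): d=(-8,2) right/bottom  bias=-1
    (1,0)@(3, 1): e=[8,2,34] → #
    (2,0)@(5, 1): e=[20,-6,30] → ·
    (0,1)@(1, 3): e=[0,22,22] → #  [on edge]
    (2,1)@(5, 3): e=[24,6,14] → #
    (3,1)@(7, 3): e=[36,-2,10] → ·
    (0,2)@(1, 5): e=[4,34,6] → #
    (2,2)@(5, 5): e=[28,18,-2] → ·
    (0,3)@(1, 7): e=[8,46,-10] → ·
    (1,3)@(3, 7): e=[20,38,-14] → ·
  covered (6 px):
    · # · · · ·
    # # # · · ·
    # # · · · ·
    · · · · · ·
    · · · · · ·
    · · · · · ·
    · · · · · ·
    · · · · · ·
    · · · · · ·
    · · · · · ·
    · · · · · ·
T2:
  2·area = 64  (B↔C swapped to make it positive)
  edge (4, 0)→(12, 12): d=(8,12) right/bottom  bias=-1
  edge (12, 12)→(6, 11): d=(-6,-1) top-left  bias=+0
  edge (6, 11)→(4, 0): d=(-2,-11) top-left  bias=+0
    (2,1)@(5, 3): e=[12,47,5] → #
    (3,1)@(7, 3): e=[-12,49,27] → ·
    (2,2)@(5, 5): e=[28,35,1] → #
    (3,2)@(7, 5): e=[4,37,23] → #
    (4,2)@(9, 5): e=[-20,39,45] → ·
    (2,3)@(5, 7): e=[44,23,-3] → ·
    (3,3)@(7, 7): e=[20,25,19] → #
    (4,3)@(9, 7): e=[-4,27,41] → ·
    (3,4)@(7, 9): e=[36,13,15] → #
    (4,4)@(9, 9): e=[12,15,37] → #
    (5,4)@(11, 9): e=[-12,17,59] → ·
    (3,5)@(7, 11): e=[52,1,11] → #
  covered (9 px):
    · · · · · ·
    · · # · · ·
    · · # # · ·
    · · · # · ·
    · · · # # ·
    · · · # # #
    · · · · · ·
    · · · · · ·
    · · · · · ·
    · · · · · ·
    · · · · · ·

Final: [[2,2],[3,2],[1,3],[2,3],[2,4]]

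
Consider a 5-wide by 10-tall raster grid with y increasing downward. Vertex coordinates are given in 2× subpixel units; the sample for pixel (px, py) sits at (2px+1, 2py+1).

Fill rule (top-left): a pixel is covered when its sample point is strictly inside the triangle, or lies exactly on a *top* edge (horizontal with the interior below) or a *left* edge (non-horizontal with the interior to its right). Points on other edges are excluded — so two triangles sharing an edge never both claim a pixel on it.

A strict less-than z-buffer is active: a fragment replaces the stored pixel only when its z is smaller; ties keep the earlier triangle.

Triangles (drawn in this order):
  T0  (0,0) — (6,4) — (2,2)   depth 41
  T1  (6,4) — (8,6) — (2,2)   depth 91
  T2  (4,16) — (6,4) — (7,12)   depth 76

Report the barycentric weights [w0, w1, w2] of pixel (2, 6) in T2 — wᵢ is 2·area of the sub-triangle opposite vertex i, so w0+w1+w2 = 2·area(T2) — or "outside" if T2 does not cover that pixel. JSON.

T0:
  2·area = 4
  edge (0, 0)→(6, 4): d=(6,4) right/bottom  bias=-1
  edge (6, 4)→(2, 2): d=(-4,-2) top-left  bias=+0
  edge (2, 2)→(0, 0): d=(-2,-2) top-left  bias=+0
    (0,0)@(1, 1): e=[2,2,0] → X  [on edge]
    (1,0)@(3, 1): e=[-6,6,4] → .
    (0,1)@(1, 3): e=[14,-6,-4] → .
    (1,1)@(3, 3): e=[6,-2,0] → .  [on edge]
    (2,2)@(5, 5): e=[10,-6,0] → .  [on edge]
    (3,3)@(7, 7): e=[14,-10,0] → .  [on edge]
    (4,4)@(9, 9): e=[18,-14,0] → .  [on edge]
  covered (1 px):
    X . . . .
    . . . . .
    . . . . .
    . . . . .
    . . . . .
    . . . . .
    . . . . .
    . . . . .
    . . . . .
    . . . . .
T1:
  2·area = 4
  edge (6, 4)→(8, 6): d=(2,2) right/bottom  bias=-1
  edge (8, 6)→(2, 2): d=(-6,-4) top-left  bias=+0
  edge (2, 2)→(6, 4): d=(4,2) right/bottom  bias=-1
    (1,0)@(3, 1): e=[0,10,-6] → .  [on edge]
    (2,1)@(5, 3): e=[0,6,-2] → .  [on edge]
    (3,2)@(7, 5): e=[0,2,2] → .  [on edge]
    (4,3)@(9, 7): e=[0,-2,6] → .  [on edge]
  covered (0 px):
    . . . . .
    . . . . .
    . . . . .
    . . . . .
    . . . . .
    . . . . .
    . . . . .
    . . . . .
    . . . . .
    . . . . .
T2:
  2·area = 28
  edge (4, 16)→(6, 4): d=(2,-12) top-left  bias=+0
  edge (6, 4)→(7, 12): d=(1,8) right/bottom  bias=-1
  edge (7, 12)→(4, 16): d=(-3,4) right/bottom  bias=-1
    (2,5)@(5, 11): e=[2,15,11] → X
    (3,5)@(7, 11): e=[26,-1,3] → .
    (2,6)@(5, 13): e=[6,17,5] → X
    (3,6)@(7, 13): e=[30,1,-3] → .
    (2,7)@(5, 15): e=[10,19,-1] → .
  covered (2 px):
    . . . . .
    . . . . .
    . . . . .
    . . . . .
    . . . . .
    . . X . .
    . . X . .
    . . . . .
    . . . . .
    . . . . .

Final: [17,5,6]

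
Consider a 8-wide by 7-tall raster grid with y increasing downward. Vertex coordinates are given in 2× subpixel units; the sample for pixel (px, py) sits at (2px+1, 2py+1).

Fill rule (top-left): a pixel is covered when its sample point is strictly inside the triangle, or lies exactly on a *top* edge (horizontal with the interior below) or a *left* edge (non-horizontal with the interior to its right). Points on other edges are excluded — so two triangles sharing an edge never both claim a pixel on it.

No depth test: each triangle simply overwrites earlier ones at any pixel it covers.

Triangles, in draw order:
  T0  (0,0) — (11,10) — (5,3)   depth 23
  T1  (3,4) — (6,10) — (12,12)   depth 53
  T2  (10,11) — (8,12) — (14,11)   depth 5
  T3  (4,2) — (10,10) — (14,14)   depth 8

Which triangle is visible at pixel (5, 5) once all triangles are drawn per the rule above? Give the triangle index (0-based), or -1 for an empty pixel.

T0:
  2·area = 17  (B↔C swapped to make it positive)
  edge (0, 0)→(5, 3): d=(5,3) right/bottom  bias=-1
  edge (5, 3)→(11, 10): d=(6,7) right/bottom  bias=-1
  edge (11, 10)→(0, 0): d=(-11,-10) top-left  bias=+0
    (2,1)@(5, 3): e=[0,0,17] → ·  [on edge]
    (7,4)@(15, 9): e=[0,-34,51] → ·  [on edge]
  covered (0 px):
    · · · · · · · ·
    · · · · · · · ·
    · · · · · · · ·
    · · · · · · · ·
    · · · · · · · ·
    · · · · · · · ·
    · · · · · · · ·
T1:
  2·area = 30  (B↔C swapped to make it positive)
  edge (3, 4)→(12, 12): d=(9,8) right/bottom  bias=-1
  edge (12, 12)→(6, 10): d=(-6,-2) top-left  bias=+0
  edge (6, 10)→(3, 4): d=(-3,-6) top-left  bias=+0
    (2,3)@(5, 7): e=[11,16,3] → █
    (3,3)@(7, 7): e=[-5,20,15] → ·
    (1,4)@(3, 9): e=[45,0,-15] → ·  [on edge]
    (2,4)@(5, 9): e=[29,4,-3] → ·
    (3,4)@(7, 9): e=[13,8,9] → █
    (4,4)@(9, 9): e=[-3,12,21] → ·
    (3,5)@(7, 11): e=[31,-4,3] → ·
    (4,5)@(9, 11): e=[15,0,15] → █  [on edge]
    (5,5)@(11, 11): e=[-1,4,27] → ·
    (4,6)@(9, 13): e=[33,-12,9] → ·
    (7,6)@(15, 13): e=[-15,0,45] → ·  [on edge]
  covered (3 px):
    · · · · · · · ·
    · · · · · · · ·
    · · · · · · · ·
    · · █ · · · · ·
    · · · █ · · · ·
    · · · · █ · · ·
    · · · · · · · ·
T2:
  2·area = 4  (B↔C swapped to make it positive)
  edge (10, 11)→(14, 11): d=(4,0) top-left  bias=+0
  edge (14, 11)→(8, 12): d=(-6,1) right/bottom  bias=-1
  edge (8, 12)→(10, 11): d=(2,-1) top-left  bias=+0
    (0,5)@(1, 11): e=[0,13,-9] → ·  [on edge]
    (1,5)@(3, 11): e=[0,11,-7] → ·  [on edge]
    (2,5)@(5, 11): e=[0,9,-5] → ·  [on edge]
    (3,5)@(7, 11): e=[0,7,-3] → ·  [on edge]
    (4,5)@(9, 11): e=[0,5,-1] → ·  [on edge]
    (5,5)@(11, 11): e=[0,3,1] → █  [on edge]
    (6,5)@(13, 11): e=[0,1,3] → █  [on edge]
    (7,5)@(15, 11): e=[0,-1,5] → ·  [on edge]
    (5,6)@(11, 13): e=[8,-9,5] → ·
    (6,6)@(13, 13): e=[8,-11,7] → ·
  covered (2 px):
    · · · · · · · ·
    · · · · · · · ·
    · · · · · · · ·
    · · · · · · · ·
    · · · · · · · ·
    · · · · · █ █ ·
    · · · · · · · ·
T3:
  2·area = 8  (B↔C swapped to make it positive)
  edge (4, 2)→(14, 14): d=(10,12) right/bottom  bias=-1
  edge (14, 14)→(10, 10): d=(-4,-4) top-left  bias=+0
  edge (10, 10)→(4, 2): d=(-6,-8) top-left  bias=+0
    (0,0)@(1, 1): e=[26,0,-18] → ·  [on edge]
    (1,1)@(3, 3): e=[22,0,-14] → ·  [on edge]
    (2,2)@(5, 5): e=[18,0,-10] → ·  [on edge]
    (3,3)@(7, 7): e=[14,0,-6] → ·  [on edge]
    (4,4)@(9, 9): e=[10,0,-2] → ·  [on edge]
    (5,5)@(11, 11): e=[6,0,2] → █  [on edge]
    (6,5)@(13, 11): e=[-18,8,18] → ·
    (5,6)@(11, 13): e=[26,-8,-10] → ·
    (6,6)@(13, 13): e=[2,0,6] → █  [on edge]
    (7,6)@(15, 13): e=[-22,8,22] → ·
  covered (2 px):
    · · · · · · · ·
    · · · · · · · ·
    · · · · · · · ·
    · · · · · · · ·
    · · · · · · · ·
    · · · · · █ · ·
    · · · · · · █ ·

Z-buffer (winner per pixel, '.' = empty):
  . . . . . . . .
  . . . . . . . .
  . . . . . . . .
  . . 1 . . . . .
  . . . 1 . . . .
  . . . . 1 3 2 .
  . . . . . . 3 .

Final: 3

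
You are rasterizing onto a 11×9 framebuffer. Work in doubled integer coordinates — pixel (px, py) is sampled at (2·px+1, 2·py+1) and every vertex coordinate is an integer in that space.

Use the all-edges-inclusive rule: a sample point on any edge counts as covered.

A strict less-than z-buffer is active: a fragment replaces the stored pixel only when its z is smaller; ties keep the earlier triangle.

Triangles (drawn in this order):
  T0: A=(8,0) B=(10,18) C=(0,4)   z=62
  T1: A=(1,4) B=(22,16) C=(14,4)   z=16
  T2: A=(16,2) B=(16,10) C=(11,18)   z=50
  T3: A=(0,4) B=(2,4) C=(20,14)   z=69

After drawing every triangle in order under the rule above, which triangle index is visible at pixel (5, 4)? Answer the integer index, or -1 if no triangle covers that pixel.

T0:
  2·area = 152
  edge (8, 0)→(10, 18): d=(2,18) inclusive
  edge (10, 18)→(0, 4): d=(-10,-14) inclusive
  edge (0, 4)→(8, 0): d=(8,-4) inclusive
    (3,0)@(7, 1): e=[20,128,4] → #
    (4,0)@(9, 1): e=[-16,156,12] → ·
    (1,1)@(3, 3): e=[96,52,4] → #
    (2,1)@(5, 3): e=[60,80,12] → #
    (4,1)@(9, 3): e=[-12,136,28] → ·
    (0,2)@(1, 5): e=[136,4,12] → #
    (4,2)@(9, 5): e=[-8,116,44] → ·
    (0,3)@(1, 7): e=[140,-16,28] → ·
    (1,3)@(3, 7): e=[104,12,36] → #
    (4,3)@(9, 7): e=[-4,96,60] → ·
    (1,4)@(3, 9): e=[108,-8,52] → ·
    (2,4)@(5, 9): e=[72,20,60] → #
    (4,4)@(9, 9): e=[0,76,76] → #  [on edge]
    (2,5)@(5, 11): e=[76,0,76] → #  [on edge]
  covered (20 px):
    · · · # · · · · · · ·
    · # # # · · · · · · ·
    # # # # · · · · · · ·
    · # # # · · · · · · ·
    · · # # # · · · · · ·
    · · # # # · · · · · ·
    · · · # # · · · · · ·
    · · · · # · · · · · ·
    · · · · · · · · · · ·
T1:
  2·area = 156  (B↔C swapped to make it positive)
  edge (1, 4)→(14, 4): d=(13,0) inclusive
  edge (14, 4)→(22, 16): d=(8,12) inclusive
  edge (22, 16)→(1, 4): d=(-21,-12) inclusive
    (1,2)@(3, 5): e=[13,140,3] → #
    (2,2)@(5, 5): e=[13,116,27] → #
    (3,2)@(7, 5): e=[13,92,51] → #
    (4,2)@(9, 5): e=[13,68,75] → #
    (5,2)@(11, 5): e=[13,44,99] → #
    (6,2)@(13, 5): e=[13,20,123] → #
    (7,2)@(15, 5): e=[13,-4,147] → ·
    (1,3)@(3, 7): e=[39,156,-39] → ·
    (2,3)@(5, 7): e=[39,132,-15] → ·
    (3,3)@(7, 7): e=[39,108,9] → #
    (7,3)@(15, 7): e=[39,12,105] → #
    (8,3)@(17, 7): e=[39,-12,129] → ·
  covered (20 px):
    · · · · · · · · · · ·
    · · · · · · · · · · ·
    · # # # # # # · · · ·
    · · · # # # # # · · ·
    · · · · · # # # # · ·
    · · · · · · · # # · ·
    · · · · · · · · # # ·
    · · · · · · · · · · #
    · · · · · · · · · · ·
T2:
  2·area = 40
  edge (16, 2)→(16, 10): d=(0,8) inclusive
  edge (16, 10)→(11, 18): d=(-5,8) inclusive
  edge (11, 18)→(16, 2): d=(5,-16) inclusive
    (7,3)@(15, 7): e=[8,23,9] → #
    (8,3)@(17, 7): e=[-8,7,41] → ·
    (7,4)@(15, 9): e=[8,13,19] → #
    (8,4)@(17, 9): e=[-8,-3,51] → ·
    (7,5)@(15, 11): e=[8,3,29] → #
    (8,5)@(17, 11): e=[-8,-13,61] → ·
    (6,6)@(13, 13): e=[24,9,7] → #
    (7,6)@(15, 13): e=[8,-7,39] → ·
    (6,7)@(13, 15): e=[24,-1,17] → ·
  covered (4 px):
    · · · · · · · · · · ·
    · · · · · · · · · · ·
    · · · · · · · · · · ·
    · · · · · · · # · · ·
    · · · · · · · # · · ·
    · · · · · · · # · · ·
    · · · · · · # · · · ·
    · · · · · · · · · · ·
    · · · · · · · · · · ·
T3:
  2·area = 20
  edge (0, 4)→(2, 4): d=(2,0) inclusive
  edge (2, 4)→(20, 14): d=(18,10) inclusive
  edge (20, 14)→(0, 4): d=(-20,-10) inclusive
    (1,2)@(3, 5): e=[2,8,10] → #
    (2,2)@(5, 5): e=[2,-12,30] → ·
    (1,3)@(3, 7): e=[6,44,-30] → ·
    (3,3)@(7, 7): e=[6,4,10] → #
    (4,3)@(9, 7): e=[6,-16,30] → ·
    (3,4)@(7, 9): e=[10,40,-30] → ·
    (5,4)@(11, 9): e=[10,0,10] → #  [on edge]
    (6,4)@(13, 9): e=[10,-20,30] → ·
    (5,5)@(11, 11): e=[14,36,-30] → ·
  covered (3 px):
    · · · · · · · · · · ·
    · · · · · · · · · · ·
    · # · · · · · · · · ·
    · · · # · · · · · · ·
    · · · · · # · · · · ·
    · · · · · · · · · · ·
    · · · · · · · · · · ·
    · · · · · · · · · · ·
    · · · · · · · · · · ·

Z-buffer (winner per pixel, '.' = empty):
  . . . 0 . . . . . . .
  . 0 0 0 . . . . . . .
  0 1 1 1 1 1 1 . . . .
  . 0 0 1 1 1 1 1 . . .
  . . 0 0 0 1 1 1 1 . .
  . . 0 0 0 . . 1 1 . .
  . . . 0 0 . 2 . 1 1 .
  . . . . 0 . . . . . 1
  . . . . . . . . . . .

Answer: 1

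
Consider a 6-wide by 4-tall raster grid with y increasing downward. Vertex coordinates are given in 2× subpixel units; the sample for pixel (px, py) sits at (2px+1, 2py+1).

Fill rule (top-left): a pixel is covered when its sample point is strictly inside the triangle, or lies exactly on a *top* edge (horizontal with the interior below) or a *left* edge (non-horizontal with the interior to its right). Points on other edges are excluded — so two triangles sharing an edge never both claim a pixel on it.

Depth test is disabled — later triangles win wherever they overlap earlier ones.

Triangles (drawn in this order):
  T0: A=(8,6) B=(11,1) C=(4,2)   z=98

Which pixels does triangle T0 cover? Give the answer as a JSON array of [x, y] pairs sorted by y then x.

T0:
  2·area = 32  (B↔C swapped to make it positive)
  edge (8, 6)→(4, 2): d=(-4,-4) top-left  bias=+0
  edge (4, 2)→(11, 1): d=(7,-1) top-left  bias=+0
  edge (11, 1)→(8, 6): d=(-3,5) right/bottom  bias=-1
    (1,0)@(3, 1): e=[0,-8,40] → .  [on edge]
    (5,0)@(11, 1): e=[32,0,0] → .  [on edge]
    (2,1)@(5, 3): e=[0,8,24] → X  [on edge]
    (3,1)@(7, 3): e=[8,10,14] → X
    (4,1)@(9, 3): e=[16,12,4] → X
    (5,1)@(11, 3): e=[24,14,-6] → .
    (2,2)@(5, 5): e=[-8,22,18] → .
    (3,2)@(7, 5): e=[0,24,8] → X  [on edge]
    (4,2)@(9, 5): e=[8,26,-2] → .
    (3,3)@(7, 7): e=[-8,38,2] → .
    (4,3)@(9, 7): e=[0,40,-8] → .  [on edge]
  covered (4 px):
    . . . . . .
    . . X X X .
    . . . X . .
    . . . . . .

Result: [[2,1],[3,1],[4,1],[3,2]]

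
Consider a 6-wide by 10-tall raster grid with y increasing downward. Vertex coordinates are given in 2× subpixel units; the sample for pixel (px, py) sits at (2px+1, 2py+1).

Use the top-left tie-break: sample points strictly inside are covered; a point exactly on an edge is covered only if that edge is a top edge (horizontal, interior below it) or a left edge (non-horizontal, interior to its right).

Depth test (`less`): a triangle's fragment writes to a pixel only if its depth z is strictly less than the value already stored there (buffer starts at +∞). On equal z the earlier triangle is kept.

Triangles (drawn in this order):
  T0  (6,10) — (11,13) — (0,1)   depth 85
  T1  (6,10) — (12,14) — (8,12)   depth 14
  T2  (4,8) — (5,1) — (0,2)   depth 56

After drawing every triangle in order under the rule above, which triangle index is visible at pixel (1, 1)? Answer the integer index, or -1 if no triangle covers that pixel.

T0:
  2·area = 27  (B↔C swapped to make it positive)
  edge (6, 10)→(0, 1): d=(-6,-9) top-left  bias=+0
  edge (0, 1)→(11, 13): d=(11,12) right/bottom  bias=-1
  edge (11, 13)→(6, 10): d=(-5,-3) top-left  bias=+0
    (1,2)@(3, 5): e=[3,8,16] → #
    (2,2)@(5, 5): e=[21,-16,22] → ·
    (0,3)@(1, 7): e=[-27,54,0] → ·  [on edge]
    (1,3)@(3, 7): e=[-9,30,6] → ·
    (2,3)@(5, 7): e=[9,6,12] → #
    (3,3)@(7, 7): e=[27,-18,18] → ·
    (2,4)@(5, 9): e=[-3,28,2] → ·
    (3,4)@(7, 9): e=[15,4,8] → #
    (4,4)@(9, 9): e=[33,-20,14] → ·
    (3,5)@(7, 11): e=[3,26,-2] → ·
    (4,5)@(9, 11): e=[21,2,4] → #
    (5,5)@(11, 11): e=[39,-22,10] → ·
    (5,6)@(11, 13): e=[27,0,0] → ·  [on edge]
  covered (4 px):
    · · · · · ·
    · · · · · ·
    · # · · · ·
    · · # · · ·
    · · · # · ·
    · · · · # ·
    · · · · · ·
    · · · · · ·
    · · · · · ·
    · · · · · ·
T1:
  2·area = 4
  edge (6, 10)→(12, 14): d=(6,4) right/bottom  bias=-1
  edge (12, 14)→(8, 12): d=(-4,-2) top-left  bias=+0
  edge (8, 12)→(6, 10): d=(-2,-2) top-left  bias=+0
    (0,2)@(1, 5): e=[-10,14,0] → ·  [on edge]
    (1,3)@(3, 7): e=[-6,10,0] → ·  [on edge]
    (2,4)@(5, 9): e=[-2,6,0] → ·  [on edge]
    (3,5)@(7, 11): e=[2,2,0] → #  [on edge]
    (4,5)@(9, 11): e=[-6,6,4] → ·
    (3,6)@(7, 13): e=[14,-6,-4] → ·
    (4,6)@(9, 13): e=[6,-2,0] → ·  [on edge]
    (5,7)@(11, 15): e=[10,-6,0] → ·  [on edge]
  covered (1 px):
    · · · · · ·
    · · · · · ·
    · · · · · ·
    · · · · · ·
    · · · · · ·
    · · · # · ·
    · · · · · ·
    · · · · · ·
    · · · · · ·
    · · · · · ·
T2:
  2·area = 34  (B↔C swapped to make it positive)
  edge (4, 8)→(0, 2): d=(-4,-6) top-left  bias=+0
  edge (0, 2)→(5, 1): d=(5,-1) top-left  bias=+0
  edge (5, 1)→(4, 8): d=(-1,7) right/bottom  bias=-1
    (2,0)@(5, 1): e=[34,0,0] → ·  [on edge]
    (0,1)@(1, 3): e=[2,6,26] → #
    (1,1)@(3, 3): e=[14,8,12] → #
    (2,1)@(5, 3): e=[26,10,-2] → ·
    (0,2)@(1, 5): e=[-6,16,24] → ·
    (1,2)@(3, 5): e=[6,18,10] → #
    (2,2)@(5, 5): e=[18,20,-4] → ·
    (1,3)@(3, 7): e=[-2,28,8] → ·
    (1,7)@(3, 15): e=[-34,68,0] → ·  [on edge]
  covered (3 px):
    · · · · · ·
    # # · · · ·
    · # · · · ·
    · · · · · ·
    · · · · · ·
    · · · · · ·
    · · · · · ·
    · · · · · ·
    · · · · · ·
    · · · · · ·

Z-buffer (winner per pixel, '.' = empty):
  . . . . . .
  2 2 . . . .
  . 2 . . . .
  . . 0 . . .
  . . . 0 . .
  . . . 1 0 .
  . . . . . .
  . . . . . .
  . . . . . .
  . . . . . .

Final: 2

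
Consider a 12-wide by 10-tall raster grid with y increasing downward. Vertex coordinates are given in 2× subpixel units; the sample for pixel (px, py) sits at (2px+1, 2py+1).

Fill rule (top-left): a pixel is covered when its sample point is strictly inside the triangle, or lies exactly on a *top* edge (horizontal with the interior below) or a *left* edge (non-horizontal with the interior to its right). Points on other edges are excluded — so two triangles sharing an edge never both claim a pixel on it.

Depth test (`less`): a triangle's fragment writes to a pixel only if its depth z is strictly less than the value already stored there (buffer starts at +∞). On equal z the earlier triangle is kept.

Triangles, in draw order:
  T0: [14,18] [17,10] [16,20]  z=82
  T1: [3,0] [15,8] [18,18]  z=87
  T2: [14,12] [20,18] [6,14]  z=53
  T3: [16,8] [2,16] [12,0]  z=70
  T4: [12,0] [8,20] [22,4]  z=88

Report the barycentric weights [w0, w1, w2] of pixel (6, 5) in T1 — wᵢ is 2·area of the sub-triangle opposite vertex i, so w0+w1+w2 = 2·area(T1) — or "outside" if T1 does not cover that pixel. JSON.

T0:
  2·area = 22
  edge (14, 18)→(17, 10): d=(3,-8) top-left  bias=+0
  edge (17, 10)→(16, 20): d=(-1,10) right/bottom  bias=-1
  edge (16, 20)→(14, 18): d=(-2,-2) top-left  bias=+0
    (0,2)@(1, 5): e=[-143,165,0] → ·  [on edge]
    (1,3)@(3, 7): e=[-121,143,0] → ·  [on edge]
    (2,4)@(5, 9): e=[-99,121,0] → ·  [on edge]
    (3,5)@(7, 11): e=[-77,99,0] → ·  [on edge]
    (4,6)@(9, 13): e=[-55,77,0] → ·  [on edge]
    (5,7)@(11, 15): e=[-33,55,0] → ·  [on edge]
    (6,8)@(13, 17): e=[-11,33,0] → ·  [on edge]
    (7,8)@(15, 17): e=[5,13,4] → #
    (8,8)@(17, 17): e=[21,-7,8] → ·
    (7,9)@(15, 19): e=[11,11,0] → #  [on edge]
    (8,9)@(17, 19): e=[27,-9,4] → ·
  covered (2 px):
    · · · · · · · · · · · ·
    · · · · · · · · · · · ·
    · · · · · · · · · · · ·
    · · · · · · · · · · · ·
    · · · · · · · · · · · ·
    · · · · · · · · · · · ·
    · · · · · · · · · · · ·
    · · · · · · · · · · · ·
    · · · · · · · # · · · ·
    · · · · · · · # · · · ·
T1:
  2·area = 96
  edge (3, 0)→(15, 8): d=(12,8) right/bottom  bias=-1
  edge (15, 8)→(18, 18): d=(3,10) right/bottom  bias=-1
  edge (18, 18)→(3, 0): d=(-15,-18) top-left  bias=+0
    (3,1)@(7, 3): e=[4,65,27] → #
    (4,1)@(9, 3): e=[-12,45,63] → ·
    (3,2)@(7, 5): e=[28,71,-3] → ·
    (4,2)@(9, 5): e=[12,51,33] → #
    (5,2)@(11, 5): e=[-4,31,69] → ·
    (4,3)@(9, 7): e=[36,57,3] → #
    (5,3)@(11, 7): e=[20,37,39] → #
    (6,3)@(13, 7): e=[4,17,75] → #
    (7,3)@(15, 7): e=[-12,-3,111] → ·
    (4,4)@(9, 9): e=[60,63,-27] → ·
    (5,4)@(11, 9): e=[44,43,9] → #
    (7,4)@(15, 9): e=[12,3,81] → #
  covered (12 px):
    · · · · · · · · · · · ·
    · · · # · · · · · · · ·
    · · · · # · · · · · · ·
    · · · · # # # · · · · ·
    · · · · · # # # · · · ·
    · · · · · · # # · · · ·
    · · · · · · · # · · · ·
    · · · · · · · · # · · ·
    · · · · · · · · · · · ·
    · · · · · · · · · · · ·
T2:
  2·area = 60
  edge (14, 12)→(20, 18): d=(6,6) right/bottom  bias=-1
  edge (20, 18)→(6, 14): d=(-14,-4) top-left  bias=+0
  edge (6, 14)→(14, 12): d=(8,-2) top-left  bias=+0
    (1,0)@(3, 1): e=[0,170,-110] → ·  [on edge]
    (2,1)@(5, 3): e=[0,150,-90] → ·  [on edge]
    (3,2)@(7, 5): e=[0,130,-70] → ·  [on edge]
    (4,3)@(9, 7): e=[0,110,-50] → ·  [on edge]
    (5,4)@(11, 9): e=[0,90,-30] → ·  [on edge]
    (6,5)@(13, 11): e=[0,70,-10] → ·  [on edge]
    (5,6)@(11, 13): e=[24,34,2] → #
    (6,6)@(13, 13): e=[12,42,6] → #
    (7,6)@(15, 13): e=[0,50,10] → ·  [on edge]
    (5,7)@(11, 15): e=[36,6,18] → #
    (7,7)@(15, 15): e=[12,22,26] → #
    (8,7)@(17, 15): e=[0,30,30] → ·  [on edge]
    (9,8)@(19, 17): e=[0,10,50] → ·  [on edge]
    (10,9)@(21, 19): e=[0,-10,70] → ·  [on edge]
  covered (6 px):
    · · · · · · · · · · · ·
    · · · · · · · · · · · ·
    · · · · · · · · · · · ·
    · · · · · · · · · · · ·
    · · · · · · · · · · · ·
    · · · · · · · · · · · ·
    · · · · · # # · · · · ·
    · · · · · # # # · · · ·
    · · · · · · · · # · · ·
    · · · · · · · · · · · ·
T3:
  2·area = 144
  edge (16, 8)→(2, 16): d=(-14,8) right/bottom  bias=-1
  edge (2, 16)→(12, 0): d=(10,-16) top-left  bias=+0
  edge (12, 0)→(16, 8): d=(4,8) right/bottom  bias=-1
    (5,1)@(11, 3): e=[110,14,20] → #
    (6,1)@(13, 3): e=[94,46,4] → #
    (7,1)@(15, 3): e=[78,78,-12] → ·
    (4,2)@(9, 5): e=[98,2,44] → #
    (7,2)@(15, 5): e=[50,98,-4] → ·
    (4,3)@(9, 7): e=[70,22,52] → #
    (7,3)@(15, 7): e=[22,118,4] → #
    (8,3)@(17, 7): e=[6,150,-12] → ·
    (3,4)@(7, 9): e=[58,10,76] → #
    (7,4)@(15, 9): e=[-6,138,12] → ·
    (3,5)@(7, 11): e=[30,30,84] → #
    (5,5)@(11, 11): e=[-2,94,52] → ·
  covered (18 px):
    · · · · · · · · · · · ·
    · · · · · # # · · · · ·
    · · · · # # # · · · · ·
    · · · · # # # # · · · ·
    · · · # # # # · · · · ·
    · · · # # · · · · · · ·
    · · # # · · · · · · · ·
    · # · · · · · · · · · ·
    · · · · · · · · · · · ·
    · · · · · · · · · · · ·
T4:
  2·area = 216  (B↔C swapped to make it positive)
  edge (12, 0)→(22, 4): d=(10,4) right/bottom  bias=-1
  edge (22, 4)→(8, 20): d=(-14,16) right/bottom  bias=-1
  edge (8, 20)→(12, 0): d=(4,-20) top-left  bias=+0
    (6,0)@(13, 1): e=[6,186,24] → #
    (7,0)@(15, 1): e=[-2,154,64] → ·
    (6,1)@(13, 3): e=[26,158,32] → #
    (7,1)@(15, 3): e=[18,126,72] → #
    (8,1)@(17, 3): e=[10,94,112] → #
    (9,1)@(19, 3): e=[2,62,152] → #
    (10,1)@(21, 3): e=[-6,30,192] → ·
    (5,2)@(11, 5): e=[54,162,0] → #  [on edge]
    (10,2)@(21, 5): e=[14,2,200] → #
    (11,2)@(23, 5): e=[6,-30,240] → ·
    (5,3)@(11, 7): e=[74,134,8] → #
    (10,3)@(21, 7): e=[34,-26,208] → ·
    (4,7)@(9, 15): e=[162,54,0] → #  [on edge]
  covered (28 px):
    · · · · · · # · · · · ·
    · · · · · · # # # # · ·
    · · · · · # # # # # # ·
    · · · · · # # # # # · ·
    · · · · · # # # # · · ·
    · · · · · # # # · · · ·
    · · · · · # # · · · · ·
    · · · · # # · · · · · ·
    · · · · # · · · · · · ·
    · · · · · · · · · · · ·

Answer: [29,15,52]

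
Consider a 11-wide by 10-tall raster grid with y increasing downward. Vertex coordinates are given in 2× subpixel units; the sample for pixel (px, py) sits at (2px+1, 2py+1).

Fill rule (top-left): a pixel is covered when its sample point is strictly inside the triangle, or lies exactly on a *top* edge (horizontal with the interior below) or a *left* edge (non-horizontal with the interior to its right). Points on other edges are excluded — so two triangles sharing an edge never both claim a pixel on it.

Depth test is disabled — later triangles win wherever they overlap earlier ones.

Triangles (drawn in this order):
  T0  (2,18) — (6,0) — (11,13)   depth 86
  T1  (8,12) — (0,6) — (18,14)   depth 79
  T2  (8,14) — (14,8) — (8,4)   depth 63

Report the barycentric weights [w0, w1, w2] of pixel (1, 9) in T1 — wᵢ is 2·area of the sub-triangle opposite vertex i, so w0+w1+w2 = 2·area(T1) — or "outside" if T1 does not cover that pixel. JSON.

T0:
  2·area = 142
  edge (2, 18)→(6, 0): d=(4,-18) top-left  bias=+0
  edge (6, 0)→(11, 13): d=(5,13) right/bottom  bias=-1
  edge (11, 13)→(2, 18): d=(-9,5) right/bottom  bias=-1
    (3,1)@(7, 3): e=[30,2,110] → #
    (4,1)@(9, 3): e=[66,-24,100] → ·
    (2,2)@(5, 5): e=[2,38,102] → #
    (4,2)@(9, 5): e=[74,-14,82] → ·
    (2,3)@(5, 7): e=[10,48,84] → #
    (4,3)@(9, 7): e=[82,-4,64] → ·
    (2,4)@(5, 9): e=[18,58,66] → #
    (4,4)@(9, 9): e=[90,6,46] → #
    (5,4)@(11, 9): e=[126,-20,36] → ·
    (2,5)@(5, 11): e=[26,68,48] → #
    (5,5)@(11, 11): e=[134,-10,18] → ·
    (2,6)@(5, 13): e=[34,78,30] → #
    (5,6)@(11, 13): e=[142,0,0] → ·  [on edge]
  covered (18 px):
    · · · · · · · · · · ·
    · · · # · · · · · · ·
    · · # # · · · · · · ·
    · · # # · · · · · · ·
    · · # # # · · · · · ·
    · · # # # · · · · · ·
    · · # # # · · · · · ·
    · # # # · · · · · · ·
    · # · · · · · · · · ·
    · · · · · · · · · · ·
T1:
  2·area = 44
  edge (8, 12)→(0, 6): d=(-8,-6) top-left  bias=+0
  edge (0, 6)→(18, 14): d=(18,8) right/bottom  bias=-1
  edge (18, 14)→(8, 12): d=(-10,-2) top-left  bias=+0
    (2,4)@(5, 9): e=[6,14,24] → #
    (3,4)@(7, 9): e=[18,-2,28] → ·
    (1,5)@(3, 11): e=[-22,66,0] → ·  [on edge]
    (2,5)@(5, 11): e=[-10,50,4] → ·
    (3,5)@(7, 11): e=[2,34,8] → #
    (4,5)@(9, 11): e=[14,18,12] → #
    (5,5)@(11, 11): e=[26,2,16] → #
    (6,5)@(13, 11): e=[38,-14,20] → ·
    (3,6)@(7, 13): e=[-14,70,-12] → ·
    (4,6)@(9, 13): e=[-2,54,-8] → ·
    (5,6)@(11, 13): e=[10,38,-4] → ·
    (6,6)@(13, 13): e=[22,22,0] → #  [on edge]
  covered (6 px):
    · · · · · · · · · · ·
    · · · · · · · · · · ·
    · · · · · · · · · · ·
    · · · · · · · · · · ·
    · · # · · · · · · · ·
    · · · # # # · · · · ·
    · · · · · · # # · · ·
    · · · · · · · · · · ·
    · · · · · · · · · · ·
    · · · · · · · · · · ·
T2:
  2·area = 60  (B↔C swapped to make it positive)
  edge (8, 14)→(8, 4): d=(0,-10) top-left  bias=+0
  edge (8, 4)→(14, 8): d=(6,4) right/bottom  bias=-1
  edge (14, 8)→(8, 14): d=(-6,6) right/bottom  bias=-1
    (10,0)@(21, 1): e=[130,-70,0] → ·  [on edge]
    (9,1)@(19, 3): e=[110,-50,0] → ·  [on edge]
    (4,2)@(9, 5): e=[10,2,48] → #
    (5,2)@(11, 5): e=[30,-6,36] → ·
    (8,2)@(17, 5): e=[90,-30,0] → ·  [on edge]
    (4,3)@(9, 7): e=[10,14,36] → #
    (5,3)@(11, 7): e=[30,6,24] → #
    (6,3)@(13, 7): e=[50,-2,12] → ·
    (7,3)@(15, 7): e=[70,-10,0] → ·  [on edge]
    (4,4)@(9, 9): e=[10,26,24] → #
    (6,4)@(13, 9): e=[50,10,0] → ·  [on edge]
    (4,5)@(9, 11): e=[10,38,12] → #
    (5,5)@(11, 11): e=[30,30,0] → ·  [on edge]
    (4,6)@(9, 13): e=[10,50,0] → ·  [on edge]
    (3,7)@(7, 15): e=[-10,70,0] → ·  [on edge]
    (2,8)@(5, 17): e=[-30,90,0] → ·  [on edge]
    (1,9)@(3, 19): e=[-50,110,0] → ·  [on edge]
  covered (6 px):
    · · · · · · · · · · ·
    · · · · · · · · · · ·
    · · · · # · · · · · ·
    · · · · # # · · · · ·
    · · · · # # · · · · ·
    · · · · # · · · · · ·
    · · · · · · · · · · ·
    · · · · · · · · · · ·
    · · · · · · · · · · ·
    · · · · · · · · · · ·

Answer: "outside"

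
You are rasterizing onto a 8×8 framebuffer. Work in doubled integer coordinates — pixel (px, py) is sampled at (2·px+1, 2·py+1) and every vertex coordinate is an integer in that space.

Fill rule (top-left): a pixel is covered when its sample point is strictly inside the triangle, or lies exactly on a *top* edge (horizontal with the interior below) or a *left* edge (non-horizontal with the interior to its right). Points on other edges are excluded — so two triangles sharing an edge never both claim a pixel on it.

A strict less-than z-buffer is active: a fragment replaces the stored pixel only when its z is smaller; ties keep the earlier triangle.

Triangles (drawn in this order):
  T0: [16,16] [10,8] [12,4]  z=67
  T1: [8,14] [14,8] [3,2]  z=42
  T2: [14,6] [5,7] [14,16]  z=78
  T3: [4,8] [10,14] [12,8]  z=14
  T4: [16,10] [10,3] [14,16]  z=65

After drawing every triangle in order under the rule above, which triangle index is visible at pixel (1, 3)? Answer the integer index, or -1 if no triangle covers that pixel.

T0:
  2·area = 40
  edge (16, 16)→(10, 8): d=(-6,-8) top-left  bias=+0
  edge (10, 8)→(12, 4): d=(2,-4) top-left  bias=+0
  edge (12, 4)→(16, 16): d=(4,12) right/bottom  bias=-1
    (5,0)@(11, 1): e=[50,-10,0] → ·  [on edge]
    (5,3)@(11, 7): e=[14,2,24] → █
    (6,3)@(13, 7): e=[30,10,0] → ·  [on edge]
    (5,4)@(11, 9): e=[2,6,32] → █
    (6,4)@(13, 9): e=[18,14,8] → █
    (7,4)@(15, 9): e=[34,22,-16] → ·
    (5,5)@(11, 11): e=[-10,10,40] → ·
    (6,5)@(13, 11): e=[6,18,16] → █
    (7,5)@(15, 11): e=[22,26,-8] → ·
    (6,6)@(13, 13): e=[-6,22,24] → ·
    (7,6)@(15, 13): e=[10,30,0] → ·  [on edge]
  covered (4 px):
    · · · · · · · ·
    · · · · · · · ·
    · · · · · · · ·
    · · · · · █ · ·
    · · · · · █ █ ·
    · · · · · · █ ·
    · · · · · · · ·
    · · · · · · · ·
T1:
  2·area = 102  (B↔C swapped to make it positive)
  edge (8, 14)→(3, 2): d=(-5,-12) top-left  bias=+0
  edge (3, 2)→(14, 8): d=(11,6) right/bottom  bias=-1
  edge (14, 8)→(8, 14): d=(-6,6) right/bottom  bias=-1
    (2,2)@(5, 5): e=[9,21,72] → █
    (3,2)@(7, 5): e=[33,9,60] → █
    (4,2)@(9, 5): e=[57,-3,48] → ·
    (2,3)@(5, 7): e=[-1,43,60] → ·
    (3,3)@(7, 7): e=[23,31,48] → █
    (4,3)@(9, 7): e=[47,19,36] → █
    (5,3)@(11, 7): e=[71,7,24] → █
    (6,3)@(13, 7): e=[95,-5,12] → ·
    (7,3)@(15, 7): e=[119,-17,0] → ·  [on edge]
    (3,4)@(7, 9): e=[13,53,36] → █
    (6,4)@(13, 9): e=[85,17,0] → ·  [on edge]
    (3,5)@(7, 11): e=[3,75,24] → █
    (5,5)@(11, 11): e=[51,51,0] → ·  [on edge]
    (4,6)@(9, 13): e=[17,85,0] → ·  [on edge]
    (3,7)@(7, 15): e=[-17,119,0] → ·  [on edge]
  covered (10 px):
    · · · · · · · ·
    · · · · · · · ·
    · · █ █ · · · ·
    · · · █ █ █ · ·
    · · · █ █ █ · ·
    · · · █ █ · · ·
    · · · · · · · ·
    · · · · · · · ·
T2:
  2·area = 90  (B↔C swapped to make it positive)
  edge (14, 6)→(14, 16): d=(0,10) right/bottom  bias=-1
  edge (14, 16)→(5, 7): d=(-9,-9) top-left  bias=+0
  edge (5, 7)→(14, 6): d=(9,-1) top-left  bias=+0
    (0,1)@(1, 3): e=[130,0,-40] → ·  [on edge]
    (1,2)@(3, 5): e=[110,0,-20] → ·  [on edge]
    (2,3)@(5, 7): e=[90,0,0] → █  [on edge]
    (3,3)@(7, 7): e=[70,18,2] → █
    (4,3)@(9, 7): e=[50,36,4] → █
    (5,3)@(11, 7): e=[30,54,6] → █
    (6,3)@(13, 7): e=[10,72,8] → █
    (7,3)@(15, 7): e=[-10,90,10] → ·
    (2,4)@(5, 9): e=[90,-18,18] → ·
    (3,4)@(7, 9): e=[70,0,20] → █  [on edge]
    (7,4)@(15, 9): e=[-10,72,28] → ·
    (3,5)@(7, 11): e=[70,-18,38] → ·
    (4,5)@(9, 11): e=[50,0,40] → █  [on edge]
    (5,6)@(11, 13): e=[30,0,60] → █  [on edge]
    (6,7)@(13, 15): e=[10,0,80] → █  [on edge]
  covered (15 px):
    · · · · · · · ·
    · · · · · · · ·
    · · · · · · · ·
    · · █ █ █ █ █ ·
    · · · █ █ █ █ ·
    · · · · █ █ █ ·
    · · · · · █ █ ·
    · · · · · · █ ·
T3:
  2·area = 48  (B↔C swapped to make it positive)
  edge (4, 8)→(12, 8): d=(8,0) top-left  bias=+0
  edge (12, 8)→(10, 14): d=(-2,6) right/bottom  bias=-1
  edge (10, 14)→(4, 8): d=(-6,-6) top-left  bias=+0
    (0,2)@(1, 5): e=[-24,72,0] → ·  [on edge]
    (6,2)@(13, 5): e=[-24,0,72] → ·  [on edge]
    (1,3)@(3, 7): e=[-8,56,0] → ·  [on edge]
    (2,4)@(5, 9): e=[8,40,0] → █  [on edge]
    (3,4)@(7, 9): e=[8,28,12] → █
    (4,4)@(9, 9): e=[8,16,24] → █
    (5,4)@(11, 9): e=[8,4,36] → █
    (6,4)@(13, 9): e=[8,-8,48] → ·
    (2,5)@(5, 11): e=[24,36,-12] → ·
    (3,5)@(7, 11): e=[24,24,0] → █  [on edge]
    (5,5)@(11, 11): e=[24,0,24] → ·  [on edge]
    (3,6)@(7, 13): e=[40,20,-12] → ·
    (4,6)@(9, 13): e=[40,8,0] → █  [on edge]
    (5,7)@(11, 15): e=[56,-8,0] → ·  [on edge]
  covered (7 px):
    · · · · · · · ·
    · · · · · · · ·
    · · · · · · · ·
    · · · · · · · ·
    · · █ █ █ █ · ·
    · · · █ █ · · ·
    · · · · █ · · ·
    · · · · · · · ·
T4:
  2·area = 50  (B↔C swapped to make it positive)
  edge (16, 10)→(14, 16): d=(-2,6) right/bottom  bias=-1
  edge (14, 16)→(10, 3): d=(-4,-13) top-left  bias=+0
  edge (10, 3)→(16, 10): d=(6,7) right/bottom  bias=-1
    (5,2)@(11, 5): e=[40,5,5] → █
    (6,2)@(13, 5): e=[28,31,-9] → ·
    (5,3)@(11, 7): e=[36,-3,17] → ·
    (6,3)@(13, 7): e=[24,23,3] → █
    (7,3)@(15, 7): e=[12,49,-11] → ·
    (6,4)@(13, 9): e=[20,15,15] → █
    (7,4)@(15, 9): e=[8,41,1] → █
    (6,5)@(13, 11): e=[16,7,27] → █
    (6,6)@(13, 13): e=[12,-1,39] → ·
    (7,6)@(15, 13): e=[0,25,25] → ·  [on edge]
  covered (6 px):
    · · · · · · · ·
    · · · · · · · ·
    · · · · · █ · ·
    · · · · · · █ ·
    · · · · · · █ █
    · · · · · · █ █
    · · · · · · · ·
    · · · · · · · ·

Z-buffer (winner per pixel, '.' = empty):
  . . . . . . . .
  . . . . . . . .
  . . 1 1 . 4 . .
  . . 2 1 1 1 4 .
  . . 3 3 3 3 4 4
  . . . 3 3 2 4 4
  . . . . 3 2 2 .
  . . . . . . 2 .

Final: -1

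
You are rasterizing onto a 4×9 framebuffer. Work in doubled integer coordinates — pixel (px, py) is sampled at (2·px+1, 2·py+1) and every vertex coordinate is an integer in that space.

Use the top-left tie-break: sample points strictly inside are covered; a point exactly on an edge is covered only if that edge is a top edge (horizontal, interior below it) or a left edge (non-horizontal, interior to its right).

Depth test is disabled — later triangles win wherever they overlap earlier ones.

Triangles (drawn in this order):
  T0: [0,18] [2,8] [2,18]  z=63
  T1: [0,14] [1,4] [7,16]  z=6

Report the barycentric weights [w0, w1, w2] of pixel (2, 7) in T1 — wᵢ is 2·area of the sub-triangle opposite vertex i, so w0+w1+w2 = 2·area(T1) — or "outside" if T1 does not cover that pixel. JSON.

T0:
  2·area = 20
  edge (0, 18)→(2, 8): d=(2,-10) top-left  bias=+0
  edge (2, 8)→(2, 18): d=(0,10) right/bottom  bias=-1
  edge (2, 18)→(0, 18): d=(-2,0) right/bottom  bias=-1
    (1,1)@(3, 3): e=[0,-10,30] → .  [on edge]
    (0,6)@(1, 13): e=[0,10,10] → X  [on edge]
    (1,6)@(3, 13): e=[20,-10,10] → .
    (0,7)@(1, 15): e=[4,10,6] → X
    (1,7)@(3, 15): e=[24,-10,6] → .
    (0,8)@(1, 17): e=[8,10,2] → X
    (1,8)@(3, 17): e=[28,-10,2] → .
  covered (3 px):
    . . . .
    . . . .
    . . . .
    . . . .
    . . . .
    . . . .
    X . . .
    X . . .
    X . . .
T1:
  2·area = 72
  edge (0, 14)→(1, 4): d=(1,-10) top-left  bias=+0
  edge (1, 4)→(7, 16): d=(6,12) right/bottom  bias=-1
  edge (7, 16)→(0, 14): d=(-7,-2) top-left  bias=+0
    (0,2)@(1, 5): e=[1,6,65] → X
    (1,2)@(3, 5): e=[21,-18,69] → .
    (0,3)@(1, 7): e=[3,18,51] → X
    (1,3)@(3, 7): e=[23,-6,55] → .
    (0,4)@(1, 9): e=[5,30,37] → X
    (1,4)@(3, 9): e=[25,6,41] → X
    (2,4)@(5, 9): e=[45,-18,45] → .
    (0,5)@(1, 11): e=[7,42,23] → X
    (2,5)@(5, 11): e=[47,-6,31] → .
    (0,6)@(1, 13): e=[9,54,9] → X
    (2,6)@(5, 13): e=[49,6,17] → X
    (3,6)@(7, 13): e=[69,-18,21] → .
  covered (10 px):
    . . . .
    . . . .
    X . . .
    X . . .
    X X . .
    X X . .
    X X X .
    . . X .
    . . . .

Answer: [18,3,51]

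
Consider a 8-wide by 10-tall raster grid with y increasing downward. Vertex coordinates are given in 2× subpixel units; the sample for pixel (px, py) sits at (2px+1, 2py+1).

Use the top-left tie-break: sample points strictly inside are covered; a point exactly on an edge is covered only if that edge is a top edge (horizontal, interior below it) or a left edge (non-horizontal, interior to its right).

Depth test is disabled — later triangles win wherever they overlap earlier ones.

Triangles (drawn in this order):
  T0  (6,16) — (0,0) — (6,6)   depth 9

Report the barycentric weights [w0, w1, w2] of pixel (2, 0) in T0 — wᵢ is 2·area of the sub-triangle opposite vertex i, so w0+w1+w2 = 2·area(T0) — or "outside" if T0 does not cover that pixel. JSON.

T0:
  2·area = 60
  edge (6, 16)→(0, 0): d=(-6,-16) top-left  bias=+0
  edge (0, 0)→(6, 6): d=(6,6) right/bottom  bias=-1
  edge (6, 6)→(6, 16): d=(0,10) right/bottom  bias=-1
    (0,0)@(1, 1): e=[10,0,50] → ·  [on edge]
    (1,1)@(3, 3): e=[30,0,30] → ·  [on edge]
    (1,2)@(3, 5): e=[18,12,30] → #
    (2,2)@(5, 5): e=[50,0,10] → ·  [on edge]
    (1,3)@(3, 7): e=[6,24,30] → #
    (2,3)@(5, 7): e=[38,12,10] → #
    (3,3)@(7, 7): e=[70,0,-10] → ·  [on edge]
    (1,4)@(3, 9): e=[-6,36,30] → ·
    (2,4)@(5, 9): e=[26,24,10] → #
    (3,4)@(7, 9): e=[58,12,-10] → ·
    (4,4)@(9, 9): e=[90,0,-30] → ·  [on edge]
    (2,5)@(5, 11): e=[14,36,10] → #
    (5,5)@(11, 11): e=[110,0,-50] → ·  [on edge]
    (6,6)@(13, 13): e=[130,0,-70] → ·  [on edge]
    (7,7)@(15, 15): e=[150,0,-90] → ·  [on edge]
  covered (6 px):
    · · · · · · · ·
    · · · · · · · ·
    · # · · · · · ·
    · # # · · · · ·
    · · # · · · · ·
    · · # · · · · ·
    · · # · · · · ·
    · · · · · · · ·
    · · · · · · · ·
    · · · · · · · ·

Answer: "outside"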